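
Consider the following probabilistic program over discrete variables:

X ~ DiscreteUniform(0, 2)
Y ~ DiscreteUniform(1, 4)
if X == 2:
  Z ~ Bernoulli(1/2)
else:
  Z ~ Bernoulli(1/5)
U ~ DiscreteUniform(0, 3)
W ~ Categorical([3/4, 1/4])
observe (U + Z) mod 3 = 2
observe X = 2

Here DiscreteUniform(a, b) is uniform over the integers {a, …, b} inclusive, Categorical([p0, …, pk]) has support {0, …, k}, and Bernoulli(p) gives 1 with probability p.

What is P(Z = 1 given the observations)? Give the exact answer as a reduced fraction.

P(Z = 1 | obs) = 1/2

Enumerate traces; 16 have nonzero weight after conditioning:
  (X=2, Y=1, Z=0, U=2, W=0) weight 1/128
  (X=2, Y=1, Z=0, U=2, W=1) weight 1/384
  (X=2, Y=1, Z=1, U=1, W=0) weight 1/128
  (X=2, Y=1, Z=1, U=1, W=1) weight 1/384
  (X=2, Y=2, Z=0, U=2, W=0) weight 1/128
  (X=2, Y=2, Z=0, U=2, W=1) weight 1/384
  (X=2, Y=2, Z=1, U=1, W=0) weight 1/128
  (X=2, Y=2, Z=1, U=1, W=1) weight 1/384
  … 8 more
Group by Z:
  weight(Z=0) = 1/24
  weight(Z=1) = 1/24
Total weight = 1/24 + 1/24 = 1/12
P(Z=0 | obs) = 1/24 / 1/12 = 1/2
P(Z=1 | obs) = 1/24 / 1/12 = 1/2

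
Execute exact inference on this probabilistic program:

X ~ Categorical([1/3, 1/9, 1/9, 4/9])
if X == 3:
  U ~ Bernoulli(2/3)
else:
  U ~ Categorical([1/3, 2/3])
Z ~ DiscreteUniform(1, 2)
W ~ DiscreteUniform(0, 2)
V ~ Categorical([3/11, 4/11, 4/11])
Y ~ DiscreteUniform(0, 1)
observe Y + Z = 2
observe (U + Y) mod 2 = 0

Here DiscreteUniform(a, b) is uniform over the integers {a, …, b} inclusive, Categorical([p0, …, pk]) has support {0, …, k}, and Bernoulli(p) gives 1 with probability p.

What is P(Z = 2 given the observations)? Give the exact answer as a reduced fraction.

P(Z = 2 | obs) = 1/3

Enumerate traces; 72 have nonzero weight after conditioning:
  (X=0, U=0, Z=2, W=0, V=0, Y=0) weight 1/396
  (X=0, U=0, Z=2, W=0, V=1, Y=0) weight 1/297
  (X=0, U=0, Z=2, W=0, V=2, Y=0) weight 1/297
  (X=0, U=0, Z=2, W=1, V=0, Y=0) weight 1/396
  (X=0, U=0, Z=2, W=1, V=1, Y=0) weight 1/297
  (X=0, U=0, Z=2, W=1, V=2, Y=0) weight 1/297
  (X=0, U=0, Z=2, W=2, V=0, Y=0) weight 1/396
  (X=0, U=0, Z=2, W=2, V=1, Y=0) weight 1/297
  (X=0, U=1, Z=1, W=0, V=0, Y=1) weight 1/198
  … 63 more
Group by Z:
  weight(Z=1) = 1/6
  weight(Z=2) = 1/12
Total weight = 1/6 + 1/12 = 1/4
P(Z=1 | obs) = 1/6 / 1/4 = 2/3
P(Z=2 | obs) = 1/12 / 1/4 = 1/3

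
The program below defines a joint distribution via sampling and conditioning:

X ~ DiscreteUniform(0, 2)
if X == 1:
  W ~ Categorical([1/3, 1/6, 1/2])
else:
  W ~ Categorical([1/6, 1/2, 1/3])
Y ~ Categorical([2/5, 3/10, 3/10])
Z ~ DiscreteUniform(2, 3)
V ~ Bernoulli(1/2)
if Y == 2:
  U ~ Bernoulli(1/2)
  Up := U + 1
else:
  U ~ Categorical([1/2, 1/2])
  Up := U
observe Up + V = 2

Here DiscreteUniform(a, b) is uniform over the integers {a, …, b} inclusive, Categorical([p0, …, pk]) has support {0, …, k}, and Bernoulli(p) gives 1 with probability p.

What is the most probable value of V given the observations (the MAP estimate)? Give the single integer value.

Enumerate traces; 72 have nonzero weight after conditioning:
  (X=0, W=0, Y=0, Z=2, V=1, U=1) weight 1/360
  (X=0, W=0, Y=0, Z=3, V=1, U=1) weight 1/360
  (X=0, W=0, Y=1, Z=2, V=1, U=1) weight 1/480
  (X=0, W=0, Y=1, Z=3, V=1, U=1) weight 1/480
  (X=0, W=0, Y=2, Z=2, V=0, U=1) weight 1/480
  (X=0, W=0, Y=2, Z=2, V=1, U=0) weight 1/480
  (X=0, W=0, Y=2, Z=3, V=0, U=1) weight 1/480
  (X=0, W=0, Y=2, Z=3, V=1, U=0) weight 1/480
  … 64 more
Group by V:
  weight(V=0) = 3/40
  weight(V=1) = 1/4
Total weight = 3/40 + 1/4 = 13/40
P(V=0 | obs) = 3/40 / 13/40 = 3/13
P(V=1 | obs) = 1/4 / 13/40 = 10/13
argmax = 1

argmax_v P(V = v | obs) = 1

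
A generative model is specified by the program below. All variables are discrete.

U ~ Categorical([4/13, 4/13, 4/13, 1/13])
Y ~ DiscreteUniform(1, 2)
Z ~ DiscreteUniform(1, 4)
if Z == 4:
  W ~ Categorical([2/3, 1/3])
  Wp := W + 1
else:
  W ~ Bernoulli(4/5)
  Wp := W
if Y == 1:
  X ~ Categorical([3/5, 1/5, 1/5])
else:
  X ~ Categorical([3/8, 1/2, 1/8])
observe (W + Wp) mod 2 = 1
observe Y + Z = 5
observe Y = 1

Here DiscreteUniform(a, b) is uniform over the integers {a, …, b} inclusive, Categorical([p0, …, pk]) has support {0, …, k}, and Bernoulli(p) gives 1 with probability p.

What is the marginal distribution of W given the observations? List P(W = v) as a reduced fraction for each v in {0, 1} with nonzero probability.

Enumerate traces; 24 have nonzero weight after conditioning:
  (U=0, Y=1, Z=4, W=0, X=0) weight 1/65
  (U=0, Y=1, Z=4, W=0, X=1) weight 1/195
  (U=0, Y=1, Z=4, W=0, X=2) weight 1/195
  (U=0, Y=1, Z=4, W=1, X=0) weight 1/130
  (U=0, Y=1, Z=4, W=1, X=1) weight 1/390
  (U=0, Y=1, Z=4, W=1, X=2) weight 1/390
  (U=1, Y=1, Z=4, W=0, X=0) weight 1/65
  (U=1, Y=1, Z=4, W=0, X=1) weight 1/195
  … 16 more
Group by W:
  weight(W=0) = 1/12
  weight(W=1) = 1/24
Total weight = 1/12 + 1/24 = 1/8
P(W=0 | obs) = 1/12 / 1/8 = 2/3
P(W=1 | obs) = 1/24 / 1/8 = 1/3

P(W=0) = 2/3, P(W=1) = 1/3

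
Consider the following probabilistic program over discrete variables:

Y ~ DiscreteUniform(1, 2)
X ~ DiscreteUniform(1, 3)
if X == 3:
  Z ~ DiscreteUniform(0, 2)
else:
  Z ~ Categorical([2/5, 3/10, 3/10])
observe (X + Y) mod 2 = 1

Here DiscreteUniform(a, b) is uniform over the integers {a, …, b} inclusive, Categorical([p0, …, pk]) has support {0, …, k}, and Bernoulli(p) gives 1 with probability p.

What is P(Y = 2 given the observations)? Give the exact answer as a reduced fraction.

Enumerate traces; 9 have nonzero weight after conditioning:
  (Y=1, X=2, Z=0) weight 1/15
  (Y=1, X=2, Z=1) weight 1/20
  (Y=1, X=2, Z=2) weight 1/20
  (Y=2, X=1, Z=0) weight 1/15
  (Y=2, X=1, Z=1) weight 1/20
  (Y=2, X=1, Z=2) weight 1/20
  (Y=2, X=3, Z=0) weight 1/18
  (Y=2, X=3, Z=1) weight 1/18
  … 1 more
Group by Y:
  weight(Y=1) = 1/6
  weight(Y=2) = 1/3
Total weight = 1/6 + 1/3 = 1/2
P(Y=1 | obs) = 1/6 / 1/2 = 1/3
P(Y=2 | obs) = 1/3 / 1/2 = 2/3

P(Y = 2 | obs) = 2/3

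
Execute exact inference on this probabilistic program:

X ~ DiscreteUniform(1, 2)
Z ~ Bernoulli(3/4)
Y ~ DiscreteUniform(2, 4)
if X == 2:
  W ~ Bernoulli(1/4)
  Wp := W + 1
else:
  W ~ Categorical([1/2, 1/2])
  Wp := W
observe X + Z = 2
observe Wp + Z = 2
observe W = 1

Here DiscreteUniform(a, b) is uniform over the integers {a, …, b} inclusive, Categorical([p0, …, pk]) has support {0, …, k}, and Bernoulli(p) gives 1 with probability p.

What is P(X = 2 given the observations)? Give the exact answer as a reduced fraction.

P(X = 2 | obs) = 1/7

Enumerate traces; 6 have nonzero weight after conditioning:
  (X=1, Z=1, Y=2, W=1) weight 1/16
  (X=1, Z=1, Y=3, W=1) weight 1/16
  (X=1, Z=1, Y=4, W=1) weight 1/16
  (X=2, Z=0, Y=2, W=1) weight 1/96
  (X=2, Z=0, Y=3, W=1) weight 1/96
  (X=2, Z=0, Y=4, W=1) weight 1/96
Group by X:
  weight(X=1) = 3/16
  weight(X=2) = 1/32
Total weight = 3/16 + 1/32 = 7/32
P(X=1 | obs) = 3/16 / 7/32 = 6/7
P(X=2 | obs) = 1/32 / 7/32 = 1/7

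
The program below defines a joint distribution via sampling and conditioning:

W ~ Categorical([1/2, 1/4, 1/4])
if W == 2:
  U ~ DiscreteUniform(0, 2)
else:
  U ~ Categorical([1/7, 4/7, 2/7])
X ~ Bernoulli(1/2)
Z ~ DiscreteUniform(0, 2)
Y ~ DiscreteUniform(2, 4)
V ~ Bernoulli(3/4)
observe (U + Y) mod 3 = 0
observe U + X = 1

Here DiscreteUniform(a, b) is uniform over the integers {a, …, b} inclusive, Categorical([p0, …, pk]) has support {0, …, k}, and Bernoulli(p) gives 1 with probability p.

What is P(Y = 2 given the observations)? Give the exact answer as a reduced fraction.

P(Y = 2 | obs) = 43/59

Enumerate traces; 36 have nonzero weight after conditioning:
  (W=0, U=0, X=1, Z=0, Y=3, V=0) weight 1/1008
  (W=0, U=0, X=1, Z=0, Y=3, V=1) weight 1/336
  (W=0, U=0, X=1, Z=1, Y=3, V=0) weight 1/1008
  (W=0, U=0, X=1, Z=1, Y=3, V=1) weight 1/336
  (W=0, U=0, X=1, Z=2, Y=3, V=0) weight 1/1008
  (W=0, U=0, X=1, Z=2, Y=3, V=1) weight 1/336
  (W=0, U=1, X=0, Z=0, Y=2, V=0) weight 1/252
  (W=0, U=1, X=0, Z=0, Y=2, V=1) weight 1/84
  … 28 more
Group by Y:
  weight(Y=2) = 43/504
  weight(Y=3) = 2/63
Total weight = 43/504 + 2/63 = 59/504
P(Y=2 | obs) = 43/504 / 59/504 = 43/59
P(Y=3 | obs) = 2/63 / 59/504 = 16/59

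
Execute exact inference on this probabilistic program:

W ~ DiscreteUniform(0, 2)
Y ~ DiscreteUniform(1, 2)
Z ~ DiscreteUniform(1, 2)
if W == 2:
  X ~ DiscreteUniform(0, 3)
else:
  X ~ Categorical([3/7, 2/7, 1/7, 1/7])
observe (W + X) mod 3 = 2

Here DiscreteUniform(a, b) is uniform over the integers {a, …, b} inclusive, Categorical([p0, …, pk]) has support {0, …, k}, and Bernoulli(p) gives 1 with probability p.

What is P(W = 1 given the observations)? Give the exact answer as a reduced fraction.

Enumerate traces; 16 have nonzero weight after conditioning:
  (W=0, Y=1, Z=1, X=2) weight 1/84
  (W=0, Y=1, Z=2, X=2) weight 1/84
  (W=0, Y=2, Z=1, X=2) weight 1/84
  (W=0, Y=2, Z=2, X=2) weight 1/84
  (W=1, Y=1, Z=1, X=1) weight 1/42
  (W=1, Y=1, Z=2, X=1) weight 1/42
  (W=1, Y=2, Z=1, X=1) weight 1/42
  (W=1, Y=2, Z=2, X=1) weight 1/42
  (W=2, Y=1, Z=1, X=0) weight 1/48
  … 7 more
Group by W:
  weight(W=0) = 1/21
  weight(W=1) = 2/21
  weight(W=2) = 1/6
Total weight = 1/21 + 2/21 + 1/6 = 13/42
P(W=0 | obs) = 1/21 / 13/42 = 2/13
P(W=1 | obs) = 2/21 / 13/42 = 4/13
P(W=2 | obs) = 1/6 / 13/42 = 7/13

P(W = 1 | obs) = 4/13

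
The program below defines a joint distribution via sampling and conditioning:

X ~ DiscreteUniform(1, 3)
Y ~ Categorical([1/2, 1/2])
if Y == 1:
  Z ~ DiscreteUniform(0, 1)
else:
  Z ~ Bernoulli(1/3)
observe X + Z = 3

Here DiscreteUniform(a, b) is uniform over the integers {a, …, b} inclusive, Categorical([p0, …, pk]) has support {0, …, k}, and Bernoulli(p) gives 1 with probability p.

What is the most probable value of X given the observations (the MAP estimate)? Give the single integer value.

argmax_v P(X = v | obs) = 3

Enumerate traces; 4 have nonzero weight after conditioning:
  (X=2, Y=0, Z=1) weight 1/18
  (X=2, Y=1, Z=1) weight 1/12
  (X=3, Y=0, Z=0) weight 1/9
  (X=3, Y=1, Z=0) weight 1/12
Group by X:
  weight(X=2) = 5/36
  weight(X=3) = 7/36
Total weight = 5/36 + 7/36 = 1/3
P(X=2 | obs) = 5/36 / 1/3 = 5/12
P(X=3 | obs) = 7/36 / 1/3 = 7/12
argmax = 3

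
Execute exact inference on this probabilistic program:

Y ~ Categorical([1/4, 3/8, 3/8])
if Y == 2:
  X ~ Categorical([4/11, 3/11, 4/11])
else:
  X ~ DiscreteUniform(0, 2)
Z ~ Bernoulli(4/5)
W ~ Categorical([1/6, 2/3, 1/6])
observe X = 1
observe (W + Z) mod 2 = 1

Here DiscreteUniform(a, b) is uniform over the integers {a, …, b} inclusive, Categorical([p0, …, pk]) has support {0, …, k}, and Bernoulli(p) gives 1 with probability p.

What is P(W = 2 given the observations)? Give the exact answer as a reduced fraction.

P(W = 2 | obs) = 1/3

Enumerate traces; 9 have nonzero weight after conditioning:
  (Y=0, X=1, Z=0, W=1) weight 1/90
  (Y=0, X=1, Z=1, W=0) weight 1/90
  (Y=0, X=1, Z=1, W=2) weight 1/90
  (Y=1, X=1, Z=0, W=1) weight 1/60
  (Y=1, X=1, Z=1, W=0) weight 1/60
  (Y=1, X=1, Z=1, W=2) weight 1/60
  (Y=2, X=1, Z=0, W=1) weight 3/220
  (Y=2, X=1, Z=1, W=0) weight 3/220
  … 1 more
Group by W:
  weight(W=0) = 41/990
  weight(W=1) = 41/990
  weight(W=2) = 41/990
Total weight = 41/990 + 41/990 + 41/990 = 41/330
P(W=0 | obs) = 41/990 / 41/330 = 1/3
P(W=1 | obs) = 41/990 / 41/330 = 1/3
P(W=2 | obs) = 41/990 / 41/330 = 1/3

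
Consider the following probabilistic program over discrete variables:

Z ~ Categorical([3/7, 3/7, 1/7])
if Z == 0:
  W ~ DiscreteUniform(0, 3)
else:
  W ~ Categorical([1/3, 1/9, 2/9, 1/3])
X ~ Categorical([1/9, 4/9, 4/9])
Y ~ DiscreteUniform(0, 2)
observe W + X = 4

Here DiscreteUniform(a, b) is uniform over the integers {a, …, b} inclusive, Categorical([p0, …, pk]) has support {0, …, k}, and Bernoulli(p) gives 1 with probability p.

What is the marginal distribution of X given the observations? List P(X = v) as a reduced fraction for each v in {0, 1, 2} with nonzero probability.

P(X=1) = 75/134, P(X=2) = 59/134

Enumerate traces; 18 have nonzero weight after conditioning:
  (Z=0, W=2, X=2, Y=0) weight 1/63
  (Z=0, W=2, X=2, Y=1) weight 1/63
  (Z=0, W=2, X=2, Y=2) weight 1/63
  (Z=0, W=3, X=1, Y=0) weight 1/63
  (Z=0, W=3, X=1, Y=1) weight 1/63
  (Z=0, W=3, X=1, Y=2) weight 1/63
  (Z=1, W=2, X=2, Y=0) weight 8/567
  (Z=1, W=2, X=2, Y=1) weight 8/567
  … 10 more
Group by X:
  weight(X=1) = 25/189
  weight(X=2) = 59/567
Total weight = 25/189 + 59/567 = 134/567
P(X=1 | obs) = 25/189 / 134/567 = 75/134
P(X=2 | obs) = 59/567 / 134/567 = 59/134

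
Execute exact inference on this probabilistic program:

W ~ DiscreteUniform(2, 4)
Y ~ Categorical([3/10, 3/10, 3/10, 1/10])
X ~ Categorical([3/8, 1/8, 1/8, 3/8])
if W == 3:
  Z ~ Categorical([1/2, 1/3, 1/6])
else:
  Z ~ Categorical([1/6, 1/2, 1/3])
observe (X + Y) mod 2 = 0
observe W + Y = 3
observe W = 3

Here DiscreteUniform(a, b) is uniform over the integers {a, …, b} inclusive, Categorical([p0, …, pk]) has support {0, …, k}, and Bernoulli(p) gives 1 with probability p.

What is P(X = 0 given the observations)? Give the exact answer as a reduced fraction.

Enumerate traces; 6 have nonzero weight after conditioning:
  (W=3, Y=0, X=0, Z=0) weight 3/160
  (W=3, Y=0, X=0, Z=1) weight 1/80
  (W=3, Y=0, X=0, Z=2) weight 1/160
  (W=3, Y=0, X=2, Z=0) weight 1/160
  (W=3, Y=0, X=2, Z=1) weight 1/240
  (W=3, Y=0, X=2, Z=2) weight 1/480
Group by X:
  weight(X=0) = 3/80
  weight(X=2) = 1/80
Total weight = 3/80 + 1/80 = 1/20
P(X=0 | obs) = 3/80 / 1/20 = 3/4
P(X=2 | obs) = 1/80 / 1/20 = 1/4

P(X = 0 | obs) = 3/4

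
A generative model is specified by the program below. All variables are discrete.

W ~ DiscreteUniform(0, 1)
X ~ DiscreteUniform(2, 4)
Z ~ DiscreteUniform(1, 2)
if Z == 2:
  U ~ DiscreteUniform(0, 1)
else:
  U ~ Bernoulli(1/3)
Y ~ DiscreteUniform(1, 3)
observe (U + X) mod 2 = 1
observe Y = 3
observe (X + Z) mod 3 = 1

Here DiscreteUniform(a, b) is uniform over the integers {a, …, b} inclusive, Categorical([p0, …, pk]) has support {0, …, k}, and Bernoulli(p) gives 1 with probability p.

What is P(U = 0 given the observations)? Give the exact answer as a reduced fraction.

Enumerate traces; 4 have nonzero weight after conditioning:
  (W=0, X=2, Z=2, U=1, Y=3) weight 1/72
  (W=0, X=3, Z=1, U=0, Y=3) weight 1/54
  (W=1, X=2, Z=2, U=1, Y=3) weight 1/72
  (W=1, X=3, Z=1, U=0, Y=3) weight 1/54
Group by U:
  weight(U=0) = 1/27
  weight(U=1) = 1/36
Total weight = 1/27 + 1/36 = 7/108
P(U=0 | obs) = 1/27 / 7/108 = 4/7
P(U=1 | obs) = 1/36 / 7/108 = 3/7

P(U = 0 | obs) = 4/7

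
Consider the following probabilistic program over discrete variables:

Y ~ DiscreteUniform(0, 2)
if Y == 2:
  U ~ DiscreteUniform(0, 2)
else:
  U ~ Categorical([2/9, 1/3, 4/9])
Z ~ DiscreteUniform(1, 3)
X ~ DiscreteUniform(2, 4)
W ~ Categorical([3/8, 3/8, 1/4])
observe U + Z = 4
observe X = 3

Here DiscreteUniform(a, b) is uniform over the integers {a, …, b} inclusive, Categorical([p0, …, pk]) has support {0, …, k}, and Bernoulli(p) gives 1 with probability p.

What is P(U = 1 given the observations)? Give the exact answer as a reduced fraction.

Enumerate traces; 18 have nonzero weight after conditioning:
  (Y=0, U=1, Z=3, X=3, W=0) weight 1/216
  (Y=0, U=1, Z=3, X=3, W=1) weight 1/216
  (Y=0, U=1, Z=3, X=3, W=2) weight 1/324
  (Y=0, U=2, Z=2, X=3, W=0) weight 1/162
  (Y=0, U=2, Z=2, X=3, W=1) weight 1/162
  (Y=0, U=2, Z=2, X=3, W=2) weight 1/243
  (Y=1, U=1, Z=3, X=3, W=0) weight 1/216
  (Y=1, U=1, Z=3, X=3, W=1) weight 1/216
  … 10 more
Group by U:
  weight(U=1) = 1/27
  weight(U=2) = 11/243
Total weight = 1/27 + 11/243 = 20/243
P(U=1 | obs) = 1/27 / 20/243 = 9/20
P(U=2 | obs) = 11/243 / 20/243 = 11/20

P(U = 1 | obs) = 9/20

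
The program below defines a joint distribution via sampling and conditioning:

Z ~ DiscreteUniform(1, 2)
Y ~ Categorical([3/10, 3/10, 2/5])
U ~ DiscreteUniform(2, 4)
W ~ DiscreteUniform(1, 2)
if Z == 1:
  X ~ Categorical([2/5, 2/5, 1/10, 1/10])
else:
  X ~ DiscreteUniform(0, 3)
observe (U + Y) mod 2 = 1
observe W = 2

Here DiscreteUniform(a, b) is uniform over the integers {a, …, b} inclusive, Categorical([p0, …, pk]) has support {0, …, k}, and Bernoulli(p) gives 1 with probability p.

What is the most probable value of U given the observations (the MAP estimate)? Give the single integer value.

argmax_v P(U = v | obs) = 3

Enumerate traces; 32 have nonzero weight after conditioning:
  (Z=1, Y=0, U=3, W=2, X=0) weight 1/100
  (Z=1, Y=0, U=3, W=2, X=1) weight 1/100
  (Z=1, Y=0, U=3, W=2, X=2) weight 1/400
  (Z=1, Y=0, U=3, W=2, X=3) weight 1/400
  (Z=1, Y=1, U=2, W=2, X=0) weight 1/100
  (Z=1, Y=1, U=2, W=2, X=1) weight 1/100
  (Z=1, Y=1, U=2, W=2, X=2) weight 1/400
  (Z=1, Y=1, U=2, W=2, X=3) weight 1/400
  (Z=1, Y=1, U=4, W=2, X=0) weight 1/100
  … 23 more
Group by U:
  weight(U=2) = 1/20
  weight(U=3) = 7/60
  weight(U=4) = 1/20
Total weight = 1/20 + 7/60 + 1/20 = 13/60
P(U=2 | obs) = 1/20 / 13/60 = 3/13
P(U=3 | obs) = 7/60 / 13/60 = 7/13
P(U=4 | obs) = 1/20 / 13/60 = 3/13
argmax = 3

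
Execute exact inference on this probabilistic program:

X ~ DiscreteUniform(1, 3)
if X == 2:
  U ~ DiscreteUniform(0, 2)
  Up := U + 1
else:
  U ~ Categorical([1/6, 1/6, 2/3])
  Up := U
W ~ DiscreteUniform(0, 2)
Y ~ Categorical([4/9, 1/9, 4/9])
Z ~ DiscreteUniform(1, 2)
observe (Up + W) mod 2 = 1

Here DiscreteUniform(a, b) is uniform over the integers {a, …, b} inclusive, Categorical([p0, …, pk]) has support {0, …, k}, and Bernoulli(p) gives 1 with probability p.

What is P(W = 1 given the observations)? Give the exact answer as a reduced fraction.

Enumerate traces; 78 have nonzero weight after conditioning:
  (X=1, U=0, W=1, Y=0, Z=1) weight 1/243
  (X=1, U=0, W=1, Y=0, Z=2) weight 1/243
  (X=1, U=0, W=1, Y=1, Z=1) weight 1/972
  (X=1, U=0, W=1, Y=1, Z=2) weight 1/972
  (X=1, U=0, W=1, Y=2, Z=1) weight 1/243
  (X=1, U=0, W=1, Y=2, Z=2) weight 1/243
  (X=1, U=1, W=0, Y=0, Z=1) weight 1/243
  (X=1, U=1, W=0, Y=0, Z=2) weight 1/243
  (X=1, U=1, W=2, Y=0, Z=1) weight 1/243
  … 69 more
Group by W:
  weight(W=0) = 1/9
  weight(W=1) = 2/9
  weight(W=2) = 1/9
Total weight = 1/9 + 2/9 + 1/9 = 4/9
P(W=0 | obs) = 1/9 / 4/9 = 1/4
P(W=1 | obs) = 2/9 / 4/9 = 1/2
P(W=2 | obs) = 1/9 / 4/9 = 1/4

P(W = 1 | obs) = 1/2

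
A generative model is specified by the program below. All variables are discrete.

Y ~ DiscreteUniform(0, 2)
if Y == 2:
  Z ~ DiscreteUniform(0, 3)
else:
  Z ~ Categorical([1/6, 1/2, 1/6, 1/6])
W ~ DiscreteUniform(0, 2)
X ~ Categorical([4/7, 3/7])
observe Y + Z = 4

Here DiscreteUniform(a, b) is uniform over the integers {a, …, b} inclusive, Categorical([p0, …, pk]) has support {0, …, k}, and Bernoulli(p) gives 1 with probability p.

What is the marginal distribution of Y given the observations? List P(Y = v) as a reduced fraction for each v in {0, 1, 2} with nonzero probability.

P(Y=1) = 2/5, P(Y=2) = 3/5

Enumerate traces; 12 have nonzero weight after conditioning:
  (Y=1, Z=3, W=0, X=0) weight 2/189
  (Y=1, Z=3, W=0, X=1) weight 1/126
  (Y=1, Z=3, W=1, X=0) weight 2/189
  (Y=1, Z=3, W=1, X=1) weight 1/126
  (Y=1, Z=3, W=2, X=0) weight 2/189
  (Y=1, Z=3, W=2, X=1) weight 1/126
  (Y=2, Z=2, W=0, X=0) weight 1/63
  (Y=2, Z=2, W=0, X=1) weight 1/84
  … 4 more
Group by Y:
  weight(Y=1) = 1/18
  weight(Y=2) = 1/12
Total weight = 1/18 + 1/12 = 5/36
P(Y=1 | obs) = 1/18 / 5/36 = 2/5
P(Y=2 | obs) = 1/12 / 5/36 = 3/5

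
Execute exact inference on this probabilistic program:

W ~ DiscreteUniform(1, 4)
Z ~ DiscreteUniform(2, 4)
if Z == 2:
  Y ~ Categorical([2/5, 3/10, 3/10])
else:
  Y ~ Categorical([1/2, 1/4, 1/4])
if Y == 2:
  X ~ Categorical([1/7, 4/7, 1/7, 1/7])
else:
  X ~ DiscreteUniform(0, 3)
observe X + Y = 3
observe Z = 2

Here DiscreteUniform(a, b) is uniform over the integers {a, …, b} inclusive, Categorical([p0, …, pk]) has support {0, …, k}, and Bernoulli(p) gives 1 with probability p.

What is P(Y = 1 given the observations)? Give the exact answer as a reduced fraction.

P(Y = 1 | obs) = 21/97

Enumerate traces; 12 have nonzero weight after conditioning:
  (W=1, Z=2, Y=0, X=3) weight 1/120
  (W=1, Z=2, Y=1, X=2) weight 1/160
  (W=1, Z=2, Y=2, X=1) weight 1/70
  (W=2, Z=2, Y=0, X=3) weight 1/120
  (W=2, Z=2, Y=1, X=2) weight 1/160
  (W=2, Z=2, Y=2, X=1) weight 1/70
  (W=3, Z=2, Y=0, X=3) weight 1/120
  (W=3, Z=2, Y=1, X=2) weight 1/160
  … 4 more
Group by Y:
  weight(Y=0) = 1/30
  weight(Y=1) = 1/40
  weight(Y=2) = 2/35
Total weight = 1/30 + 1/40 + 2/35 = 97/840
P(Y=0 | obs) = 1/30 / 97/840 = 28/97
P(Y=1 | obs) = 1/40 / 97/840 = 21/97
P(Y=2 | obs) = 2/35 / 97/840 = 48/97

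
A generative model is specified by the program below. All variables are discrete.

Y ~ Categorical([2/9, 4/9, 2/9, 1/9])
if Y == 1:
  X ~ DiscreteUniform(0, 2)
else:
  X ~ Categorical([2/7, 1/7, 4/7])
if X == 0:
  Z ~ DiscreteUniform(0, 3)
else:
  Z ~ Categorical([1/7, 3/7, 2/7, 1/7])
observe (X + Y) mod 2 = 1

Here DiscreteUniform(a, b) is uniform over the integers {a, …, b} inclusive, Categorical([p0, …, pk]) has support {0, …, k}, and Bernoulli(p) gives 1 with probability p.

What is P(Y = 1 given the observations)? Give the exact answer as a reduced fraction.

P(Y = 1 | obs) = 28/43

Enumerate traces; 24 have nonzero weight after conditioning:
  (Y=0, X=1, Z=0) weight 2/441
  (Y=0, X=1, Z=1) weight 2/147
  (Y=0, X=1, Z=2) weight 4/441
  (Y=0, X=1, Z=3) weight 2/441
  (Y=1, X=0, Z=0) weight 1/27
  (Y=1, X=0, Z=1) weight 1/27
  (Y=1, X=0, Z=2) weight 1/27
  (Y=1, X=0, Z=3) weight 1/27
  (Y=2, X=1, Z=0) weight 2/441
  (Y=3, X=0, Z=0) weight 1/126
  … 14 more
Group by Y:
  weight(Y=0) = 2/63
  weight(Y=1) = 8/27
  weight(Y=2) = 2/63
  weight(Y=3) = 2/21
Total weight = 2/63 + 8/27 + 2/63 + 2/21 = 86/189
P(Y=0 | obs) = 2/63 / 86/189 = 3/43
P(Y=1 | obs) = 8/27 / 86/189 = 28/43
P(Y=2 | obs) = 2/63 / 86/189 = 3/43
P(Y=3 | obs) = 2/21 / 86/189 = 9/43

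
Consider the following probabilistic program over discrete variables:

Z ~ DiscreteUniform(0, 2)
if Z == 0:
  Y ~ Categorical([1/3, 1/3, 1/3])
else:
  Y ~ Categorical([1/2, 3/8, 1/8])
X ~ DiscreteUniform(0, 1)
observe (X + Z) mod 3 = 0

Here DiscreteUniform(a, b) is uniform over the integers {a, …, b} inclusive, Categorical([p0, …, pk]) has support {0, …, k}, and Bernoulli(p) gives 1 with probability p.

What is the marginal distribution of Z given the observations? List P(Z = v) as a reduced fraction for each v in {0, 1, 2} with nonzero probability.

Enumerate traces; 6 have nonzero weight after conditioning:
  (Z=0, Y=0, X=0) weight 1/18
  (Z=0, Y=1, X=0) weight 1/18
  (Z=0, Y=2, X=0) weight 1/18
  (Z=2, Y=0, X=1) weight 1/12
  (Z=2, Y=1, X=1) weight 1/16
  (Z=2, Y=2, X=1) weight 1/48
Group by Z:
  weight(Z=0) = 1/6
  weight(Z=2) = 1/6
Total weight = 1/6 + 1/6 = 1/3
P(Z=0 | obs) = 1/6 / 1/3 = 1/2
P(Z=2 | obs) = 1/6 / 1/3 = 1/2

P(Z=0) = 1/2, P(Z=2) = 1/2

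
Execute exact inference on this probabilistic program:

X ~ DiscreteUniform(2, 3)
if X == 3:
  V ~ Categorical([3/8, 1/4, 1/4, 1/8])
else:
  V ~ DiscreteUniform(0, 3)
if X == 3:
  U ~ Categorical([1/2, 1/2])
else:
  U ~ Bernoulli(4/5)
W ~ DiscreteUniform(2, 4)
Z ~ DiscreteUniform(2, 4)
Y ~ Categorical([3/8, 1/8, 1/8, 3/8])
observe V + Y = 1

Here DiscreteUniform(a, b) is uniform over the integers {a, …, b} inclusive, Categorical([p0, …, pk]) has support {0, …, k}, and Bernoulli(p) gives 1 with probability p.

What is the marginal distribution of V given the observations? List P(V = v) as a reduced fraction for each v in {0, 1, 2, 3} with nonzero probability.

Enumerate traces; 72 have nonzero weight after conditioning:
  (X=2, V=0, U=0, W=2, Z=2, Y=1) weight 1/2880
  (X=2, V=0, U=0, W=2, Z=3, Y=1) weight 1/2880
  (X=2, V=0, U=0, W=2, Z=4, Y=1) weight 1/2880
  (X=2, V=0, U=0, W=3, Z=2, Y=1) weight 1/2880
  (X=2, V=0, U=0, W=3, Z=3, Y=1) weight 1/2880
  (X=2, V=0, U=0, W=3, Z=4, Y=1) weight 1/2880
  (X=2, V=0, U=0, W=4, Z=2, Y=1) weight 1/2880
  (X=2, V=0, U=0, W=4, Z=3, Y=1) weight 1/2880
  (X=2, V=1, U=0, W=2, Z=2, Y=0) weight 1/960
  … 63 more
Group by V:
  weight(V=0) = 5/128
  weight(V=1) = 3/32
Total weight = 5/128 + 3/32 = 17/128
P(V=0 | obs) = 5/128 / 17/128 = 5/17
P(V=1 | obs) = 3/32 / 17/128 = 12/17

P(V=0) = 5/17, P(V=1) = 12/17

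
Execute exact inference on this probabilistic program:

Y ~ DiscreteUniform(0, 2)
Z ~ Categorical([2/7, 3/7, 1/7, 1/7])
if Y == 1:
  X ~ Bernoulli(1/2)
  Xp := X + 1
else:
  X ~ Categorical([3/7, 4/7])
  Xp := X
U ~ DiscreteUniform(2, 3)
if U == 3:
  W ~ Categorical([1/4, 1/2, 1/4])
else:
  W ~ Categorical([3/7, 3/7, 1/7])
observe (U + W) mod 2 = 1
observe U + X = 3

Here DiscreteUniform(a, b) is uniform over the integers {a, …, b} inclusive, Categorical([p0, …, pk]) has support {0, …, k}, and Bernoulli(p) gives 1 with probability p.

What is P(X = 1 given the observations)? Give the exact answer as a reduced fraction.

Enumerate traces; 36 have nonzero weight after conditioning:
  (Y=0, Z=0, X=0, U=3, W=0) weight 1/196
  (Y=0, Z=0, X=0, U=3, W=2) weight 1/196
  (Y=0, Z=0, X=1, U=2, W=1) weight 4/343
  (Y=0, Z=1, X=0, U=3, W=0) weight 3/392
  (Y=0, Z=1, X=0, U=3, W=2) weight 3/392
  (Y=0, Z=1, X=1, U=2, W=1) weight 6/343
  (Y=0, Z=2, X=0, U=3, W=0) weight 1/392
  (Y=0, Z=2, X=0, U=3, W=2) weight 1/392
  … 28 more
Group by X:
  weight(X=0) = 19/168
  weight(X=1) = 23/196
Total weight = 19/168 + 23/196 = 271/1176
P(X=0 | obs) = 19/168 / 271/1176 = 133/271
P(X=1 | obs) = 23/196 / 271/1176 = 138/271

P(X = 1 | obs) = 138/271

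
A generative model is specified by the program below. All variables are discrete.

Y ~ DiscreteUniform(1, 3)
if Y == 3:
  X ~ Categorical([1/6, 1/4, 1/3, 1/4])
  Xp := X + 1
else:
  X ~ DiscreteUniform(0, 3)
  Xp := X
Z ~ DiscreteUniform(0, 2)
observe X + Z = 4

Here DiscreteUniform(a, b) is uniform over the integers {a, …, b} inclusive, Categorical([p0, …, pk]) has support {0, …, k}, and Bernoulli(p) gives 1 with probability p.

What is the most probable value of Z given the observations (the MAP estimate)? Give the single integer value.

argmax_v P(Z = v | obs) = 2

Enumerate traces; 6 have nonzero weight after conditioning:
  (Y=1, X=2, Z=2) weight 1/36
  (Y=1, X=3, Z=1) weight 1/36
  (Y=2, X=2, Z=2) weight 1/36
  (Y=2, X=3, Z=1) weight 1/36
  (Y=3, X=2, Z=2) weight 1/27
  (Y=3, X=3, Z=1) weight 1/36
Group by Z:
  weight(Z=1) = 1/12
  weight(Z=2) = 5/54
Total weight = 1/12 + 5/54 = 19/108
P(Z=1 | obs) = 1/12 / 19/108 = 9/19
P(Z=2 | obs) = 5/54 / 19/108 = 10/19
argmax = 2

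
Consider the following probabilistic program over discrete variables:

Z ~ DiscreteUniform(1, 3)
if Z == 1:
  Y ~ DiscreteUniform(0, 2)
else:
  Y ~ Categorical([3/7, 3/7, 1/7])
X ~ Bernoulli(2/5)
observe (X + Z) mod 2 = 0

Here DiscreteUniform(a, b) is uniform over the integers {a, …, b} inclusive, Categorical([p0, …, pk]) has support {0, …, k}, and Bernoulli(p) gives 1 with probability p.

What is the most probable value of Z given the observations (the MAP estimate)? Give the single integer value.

Enumerate traces; 9 have nonzero weight after conditioning:
  (Z=1, Y=0, X=1) weight 2/45
  (Z=1, Y=1, X=1) weight 2/45
  (Z=1, Y=2, X=1) weight 2/45
  (Z=2, Y=0, X=0) weight 3/35
  (Z=2, Y=1, X=0) weight 3/35
  (Z=2, Y=2, X=0) weight 1/35
  (Z=3, Y=0, X=1) weight 2/35
  (Z=3, Y=1, X=1) weight 2/35
  … 1 more
Group by Z:
  weight(Z=1) = 2/15
  weight(Z=2) = 1/5
  weight(Z=3) = 2/15
Total weight = 2/15 + 1/5 + 2/15 = 7/15
P(Z=1 | obs) = 2/15 / 7/15 = 2/7
P(Z=2 | obs) = 1/5 / 7/15 = 3/7
P(Z=3 | obs) = 2/15 / 7/15 = 2/7
argmax = 2

argmax_v P(Z = v | obs) = 2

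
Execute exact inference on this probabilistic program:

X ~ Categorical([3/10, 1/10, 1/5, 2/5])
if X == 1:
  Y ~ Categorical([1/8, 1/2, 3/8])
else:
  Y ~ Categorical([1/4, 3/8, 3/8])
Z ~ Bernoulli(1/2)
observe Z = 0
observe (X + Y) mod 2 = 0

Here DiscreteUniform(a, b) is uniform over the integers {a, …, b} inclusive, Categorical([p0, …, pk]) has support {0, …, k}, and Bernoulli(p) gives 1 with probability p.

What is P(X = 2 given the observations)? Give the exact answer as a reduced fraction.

Enumerate traces; 6 have nonzero weight after conditioning:
  (X=0, Y=0, Z=0) weight 3/80
  (X=0, Y=2, Z=0) weight 9/160
  (X=1, Y=1, Z=0) weight 1/40
  (X=2, Y=0, Z=0) weight 1/40
  (X=2, Y=2, Z=0) weight 3/80
  (X=3, Y=1, Z=0) weight 3/40
Group by X:
  weight(X=0) = 3/32
  weight(X=1) = 1/40
  weight(X=2) = 1/16
  weight(X=3) = 3/40
Total weight = 3/32 + 1/40 + 1/16 + 3/40 = 41/160
P(X=0 | obs) = 3/32 / 41/160 = 15/41
P(X=1 | obs) = 1/40 / 41/160 = 4/41
P(X=2 | obs) = 1/16 / 41/160 = 10/41
P(X=3 | obs) = 3/40 / 41/160 = 12/41

P(X = 2 | obs) = 10/41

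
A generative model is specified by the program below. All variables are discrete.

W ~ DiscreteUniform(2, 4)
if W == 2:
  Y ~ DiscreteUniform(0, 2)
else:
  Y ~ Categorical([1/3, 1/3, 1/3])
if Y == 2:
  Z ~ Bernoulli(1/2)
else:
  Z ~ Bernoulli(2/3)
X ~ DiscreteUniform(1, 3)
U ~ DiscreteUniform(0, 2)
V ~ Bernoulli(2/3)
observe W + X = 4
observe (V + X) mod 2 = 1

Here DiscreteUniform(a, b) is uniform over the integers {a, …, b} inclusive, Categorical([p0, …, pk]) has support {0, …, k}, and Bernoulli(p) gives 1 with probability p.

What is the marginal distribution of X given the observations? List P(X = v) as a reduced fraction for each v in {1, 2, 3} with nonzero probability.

P(X=1) = 1/3, P(X=2) = 2/3

Enumerate traces; 36 have nonzero weight after conditioning:
  (W=2, Y=0, Z=0, X=2, U=0, V=1) weight 2/729
  (W=2, Y=0, Z=0, X=2, U=1, V=1) weight 2/729
  (W=2, Y=0, Z=0, X=2, U=2, V=1) weight 2/729
  (W=2, Y=0, Z=1, X=2, U=0, V=1) weight 4/729
  (W=2, Y=0, Z=1, X=2, U=1, V=1) weight 4/729
  (W=2, Y=0, Z=1, X=2, U=2, V=1) weight 4/729
  (W=2, Y=1, Z=0, X=2, U=0, V=1) weight 2/729
  (W=2, Y=1, Z=0, X=2, U=1, V=1) weight 2/729
  (W=3, Y=0, Z=0, X=1, U=0, V=0) weight 1/729
  … 27 more
Group by X:
  weight(X=1) = 1/27
  weight(X=2) = 2/27
Total weight = 1/27 + 2/27 = 1/9
P(X=1 | obs) = 1/27 / 1/9 = 1/3
P(X=2 | obs) = 2/27 / 1/9 = 2/3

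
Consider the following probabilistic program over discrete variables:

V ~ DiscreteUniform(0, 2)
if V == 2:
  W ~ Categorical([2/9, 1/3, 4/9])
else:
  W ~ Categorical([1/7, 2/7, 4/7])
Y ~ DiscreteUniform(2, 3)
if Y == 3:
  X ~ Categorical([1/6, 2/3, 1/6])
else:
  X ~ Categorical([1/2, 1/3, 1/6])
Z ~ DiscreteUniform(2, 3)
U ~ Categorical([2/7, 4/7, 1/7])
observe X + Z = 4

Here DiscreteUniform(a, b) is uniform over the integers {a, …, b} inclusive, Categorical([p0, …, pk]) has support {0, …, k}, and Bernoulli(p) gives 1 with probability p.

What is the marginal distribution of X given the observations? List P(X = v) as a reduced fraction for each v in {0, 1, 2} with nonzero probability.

P(X=1) = 3/4, P(X=2) = 1/4

Enumerate traces; 108 have nonzero weight after conditioning:
  (V=0, W=0, Y=2, X=1, Z=3, U=0) weight 1/882
  (V=0, W=0, Y=2, X=1, Z=3, U=1) weight 1/441
  (V=0, W=0, Y=2, X=1, Z=3, U=2) weight 1/1764
  (V=0, W=0, Y=2, X=2, Z=2, U=0) weight 1/1764
  (V=0, W=0, Y=2, X=2, Z=2, U=1) weight 1/882
  (V=0, W=0, Y=2, X=2, Z=2, U=2) weight 1/3528
  (V=0, W=0, Y=3, X=1, Z=3, U=0) weight 1/441
  (V=0, W=0, Y=3, X=1, Z=3, U=1) weight 2/441
  … 100 more
Group by X:
  weight(X=1) = 1/4
  weight(X=2) = 1/12
Total weight = 1/4 + 1/12 = 1/3
P(X=1 | obs) = 1/4 / 1/3 = 3/4
P(X=2 | obs) = 1/12 / 1/3 = 1/4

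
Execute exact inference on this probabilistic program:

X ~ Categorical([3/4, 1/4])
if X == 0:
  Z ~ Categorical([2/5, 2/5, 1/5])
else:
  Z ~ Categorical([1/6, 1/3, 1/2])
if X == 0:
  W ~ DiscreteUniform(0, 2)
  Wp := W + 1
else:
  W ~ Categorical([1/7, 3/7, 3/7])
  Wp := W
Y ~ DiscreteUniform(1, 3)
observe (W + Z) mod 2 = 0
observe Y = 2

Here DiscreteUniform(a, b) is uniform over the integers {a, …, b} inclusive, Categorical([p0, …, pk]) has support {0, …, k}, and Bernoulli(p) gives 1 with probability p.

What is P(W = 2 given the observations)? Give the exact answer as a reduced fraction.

P(W = 2 | obs) = 93/223

Enumerate traces; 10 have nonzero weight after conditioning:
  (X=0, Z=0, W=0, Y=2) weight 1/30
  (X=0, Z=0, W=2, Y=2) weight 1/30
  (X=0, Z=1, W=1, Y=2) weight 1/30
  (X=0, Z=2, W=0, Y=2) weight 1/60
  (X=0, Z=2, W=2, Y=2) weight 1/60
  (X=1, Z=0, W=0, Y=2) weight 1/504
  (X=1, Z=0, W=2, Y=2) weight 1/168
  (X=1, Z=1, W=1, Y=2) weight 1/84
  … 2 more
Group by W:
  weight(W=0) = 73/1260
  weight(W=1) = 19/420
  weight(W=2) = 31/420
Total weight = 73/1260 + 19/420 + 31/420 = 223/1260
P(W=0 | obs) = 73/1260 / 223/1260 = 73/223
P(W=1 | obs) = 19/420 / 223/1260 = 57/223
P(W=2 | obs) = 31/420 / 223/1260 = 93/223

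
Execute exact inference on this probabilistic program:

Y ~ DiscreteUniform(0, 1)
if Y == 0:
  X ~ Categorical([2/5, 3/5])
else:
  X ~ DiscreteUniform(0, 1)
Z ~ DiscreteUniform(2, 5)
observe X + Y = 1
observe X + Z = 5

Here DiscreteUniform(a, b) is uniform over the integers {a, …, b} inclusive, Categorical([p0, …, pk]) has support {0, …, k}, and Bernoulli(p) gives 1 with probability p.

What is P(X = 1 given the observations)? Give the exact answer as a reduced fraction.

P(X = 1 | obs) = 6/11

Enumerate traces; 2 have nonzero weight after conditioning:
  (Y=0, X=1, Z=4) weight 3/40
  (Y=1, X=0, Z=5) weight 1/16
Group by X:
  weight(X=0) = 1/16
  weight(X=1) = 3/40
Total weight = 1/16 + 3/40 = 11/80
P(X=0 | obs) = 1/16 / 11/80 = 5/11
P(X=1 | obs) = 3/40 / 11/80 = 6/11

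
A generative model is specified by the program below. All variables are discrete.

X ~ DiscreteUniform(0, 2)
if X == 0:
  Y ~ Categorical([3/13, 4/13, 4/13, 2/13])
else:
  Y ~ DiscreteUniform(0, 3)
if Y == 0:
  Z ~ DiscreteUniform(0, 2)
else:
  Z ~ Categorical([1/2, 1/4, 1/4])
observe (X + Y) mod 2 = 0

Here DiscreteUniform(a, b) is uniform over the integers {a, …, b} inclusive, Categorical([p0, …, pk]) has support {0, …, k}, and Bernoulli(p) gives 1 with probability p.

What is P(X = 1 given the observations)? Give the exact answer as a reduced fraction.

Enumerate traces; 18 have nonzero weight after conditioning:
  (X=0, Y=0, Z=0) weight 1/39
  (X=0, Y=0, Z=1) weight 1/39
  (X=0, Y=0, Z=2) weight 1/39
  (X=0, Y=2, Z=0) weight 2/39
  (X=0, Y=2, Z=1) weight 1/39
  (X=0, Y=2, Z=2) weight 1/39
  (X=1, Y=1, Z=0) weight 1/24
  (X=1, Y=1, Z=1) weight 1/48
  (X=2, Y=0, Z=0) weight 1/36
  … 9 more
Group by X:
  weight(X=0) = 7/39
  weight(X=1) = 1/6
  weight(X=2) = 1/6
Total weight = 7/39 + 1/6 + 1/6 = 20/39
P(X=0 | obs) = 7/39 / 20/39 = 7/20
P(X=1 | obs) = 1/6 / 20/39 = 13/40
P(X=2 | obs) = 1/6 / 20/39 = 13/40

P(X = 1 | obs) = 13/40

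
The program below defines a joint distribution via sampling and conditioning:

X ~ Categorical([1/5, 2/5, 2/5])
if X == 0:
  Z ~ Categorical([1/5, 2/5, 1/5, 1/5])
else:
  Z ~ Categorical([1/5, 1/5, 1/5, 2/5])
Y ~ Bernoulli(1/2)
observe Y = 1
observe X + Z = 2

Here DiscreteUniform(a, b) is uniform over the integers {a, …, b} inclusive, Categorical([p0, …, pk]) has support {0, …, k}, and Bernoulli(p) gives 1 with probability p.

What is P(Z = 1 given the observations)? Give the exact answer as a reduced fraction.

P(Z = 1 | obs) = 2/5

Enumerate traces; 3 have nonzero weight after conditioning:
  (X=0, Z=2, Y=1) weight 1/50
  (X=1, Z=1, Y=1) weight 1/25
  (X=2, Z=0, Y=1) weight 1/25
Group by Z:
  weight(Z=0) = 1/25
  weight(Z=1) = 1/25
  weight(Z=2) = 1/50
Total weight = 1/25 + 1/25 + 1/50 = 1/10
P(Z=0 | obs) = 1/25 / 1/10 = 2/5
P(Z=1 | obs) = 1/25 / 1/10 = 2/5
P(Z=2 | obs) = 1/50 / 1/10 = 1/5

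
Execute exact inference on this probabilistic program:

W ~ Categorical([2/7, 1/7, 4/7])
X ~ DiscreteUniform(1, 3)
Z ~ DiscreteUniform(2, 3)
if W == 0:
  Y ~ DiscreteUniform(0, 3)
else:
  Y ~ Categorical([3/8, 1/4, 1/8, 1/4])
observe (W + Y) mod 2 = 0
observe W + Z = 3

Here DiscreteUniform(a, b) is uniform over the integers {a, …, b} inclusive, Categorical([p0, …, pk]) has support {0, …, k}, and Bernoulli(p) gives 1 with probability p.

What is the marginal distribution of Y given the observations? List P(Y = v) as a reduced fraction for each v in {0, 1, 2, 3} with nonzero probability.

Enumerate traces; 12 have nonzero weight after conditioning:
  (W=0, X=1, Z=3, Y=0) weight 1/84
  (W=0, X=1, Z=3, Y=2) weight 1/84
  (W=0, X=2, Z=3, Y=0) weight 1/84
  (W=0, X=2, Z=3, Y=2) weight 1/84
  (W=0, X=3, Z=3, Y=0) weight 1/84
  (W=0, X=3, Z=3, Y=2) weight 1/84
  (W=1, X=1, Z=2, Y=1) weight 1/168
  (W=1, X=1, Z=2, Y=3) weight 1/168
  … 4 more
Group by Y:
  weight(Y=0) = 1/28
  weight(Y=1) = 1/56
  weight(Y=2) = 1/28
  weight(Y=3) = 1/56
Total weight = 1/28 + 1/56 + 1/28 + 1/56 = 3/28
P(Y=0 | obs) = 1/28 / 3/28 = 1/3
P(Y=1 | obs) = 1/56 / 3/28 = 1/6
P(Y=2 | obs) = 1/28 / 3/28 = 1/3
P(Y=3 | obs) = 1/56 / 3/28 = 1/6

P(Y=0) = 1/3, P(Y=1) = 1/6, P(Y=2) = 1/3, P(Y=3) = 1/6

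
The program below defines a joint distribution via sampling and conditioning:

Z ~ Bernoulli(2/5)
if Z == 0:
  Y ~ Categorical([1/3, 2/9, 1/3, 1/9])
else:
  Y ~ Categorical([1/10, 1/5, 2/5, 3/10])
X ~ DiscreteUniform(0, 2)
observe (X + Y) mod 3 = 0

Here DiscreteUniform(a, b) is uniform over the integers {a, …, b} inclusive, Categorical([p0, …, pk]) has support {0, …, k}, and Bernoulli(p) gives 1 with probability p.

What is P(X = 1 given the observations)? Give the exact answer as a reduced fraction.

P(X = 1 | obs) = 9/25

Enumerate traces; 8 have nonzero weight after conditioning:
  (Z=0, Y=0, X=0) weight 1/15
  (Z=0, Y=1, X=2) weight 2/45
  (Z=0, Y=2, X=1) weight 1/15
  (Z=0, Y=3, X=0) weight 1/45
  (Z=1, Y=0, X=0) weight 1/75
  (Z=1, Y=1, X=2) weight 2/75
  (Z=1, Y=2, X=1) weight 4/75
  (Z=1, Y=3, X=0) weight 1/25
Group by X:
  weight(X=0) = 32/225
  weight(X=1) = 3/25
  weight(X=2) = 16/225
Total weight = 32/225 + 3/25 + 16/225 = 1/3
P(X=0 | obs) = 32/225 / 1/3 = 32/75
P(X=1 | obs) = 3/25 / 1/3 = 9/25
P(X=2 | obs) = 16/225 / 1/3 = 16/75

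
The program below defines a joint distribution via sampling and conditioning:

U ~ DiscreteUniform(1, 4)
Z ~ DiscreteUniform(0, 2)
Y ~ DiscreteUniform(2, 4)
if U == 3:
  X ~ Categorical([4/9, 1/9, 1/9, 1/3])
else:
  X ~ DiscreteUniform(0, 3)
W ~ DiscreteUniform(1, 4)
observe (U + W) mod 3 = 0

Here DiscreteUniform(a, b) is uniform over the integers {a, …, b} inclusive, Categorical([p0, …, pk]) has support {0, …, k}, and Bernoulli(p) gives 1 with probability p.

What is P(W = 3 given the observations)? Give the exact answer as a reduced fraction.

P(W = 3 | obs) = 1/5

Enumerate traces; 180 have nonzero weight after conditioning:
  (U=1, Z=0, Y=2, X=0, W=2) weight 1/576
  (U=1, Z=0, Y=2, X=1, W=2) weight 1/576
  (U=1, Z=0, Y=2, X=2, W=2) weight 1/576
  (U=1, Z=0, Y=2, X=3, W=2) weight 1/576
  (U=1, Z=0, Y=3, X=0, W=2) weight 1/576
  (U=1, Z=0, Y=3, X=1, W=2) weight 1/576
  (U=1, Z=0, Y=3, X=2, W=2) weight 1/576
  (U=1, Z=0, Y=3, X=3, W=2) weight 1/576
  (U=2, Z=0, Y=2, X=0, W=1) weight 1/576
  (U=2, Z=0, Y=2, X=0, W=4) weight 1/576
  … 170 more
Group by W:
  weight(W=1) = 1/16
  weight(W=2) = 1/8
  weight(W=3) = 1/16
  weight(W=4) = 1/16
Total weight = 1/16 + 1/8 + 1/16 + 1/16 = 5/16
P(W=1 | obs) = 1/16 / 5/16 = 1/5
P(W=2 | obs) = 1/8 / 5/16 = 2/5
P(W=3 | obs) = 1/16 / 5/16 = 1/5
P(W=4 | obs) = 1/16 / 5/16 = 1/5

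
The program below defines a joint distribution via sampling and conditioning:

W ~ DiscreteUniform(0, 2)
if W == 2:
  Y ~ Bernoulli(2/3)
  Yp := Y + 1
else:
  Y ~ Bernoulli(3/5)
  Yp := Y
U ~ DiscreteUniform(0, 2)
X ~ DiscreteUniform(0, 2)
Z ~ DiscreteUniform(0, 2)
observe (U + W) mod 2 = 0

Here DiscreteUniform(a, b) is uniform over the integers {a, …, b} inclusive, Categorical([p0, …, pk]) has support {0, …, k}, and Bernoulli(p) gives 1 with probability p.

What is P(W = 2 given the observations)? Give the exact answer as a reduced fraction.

P(W = 2 | obs) = 2/5

Enumerate traces; 90 have nonzero weight after conditioning:
  (W=0, Y=0, U=0, X=0, Z=0) weight 2/405
  (W=0, Y=0, U=0, X=0, Z=1) weight 2/405
  (W=0, Y=0, U=0, X=0, Z=2) weight 2/405
  (W=0, Y=0, U=0, X=1, Z=0) weight 2/405
  (W=0, Y=0, U=0, X=1, Z=1) weight 2/405
  (W=0, Y=0, U=0, X=1, Z=2) weight 2/405
  (W=0, Y=0, U=0, X=2, Z=0) weight 2/405
  (W=0, Y=0, U=0, X=2, Z=1) weight 2/405
  (W=1, Y=0, U=1, X=0, Z=0) weight 2/405
  (W=2, Y=0, U=0, X=0, Z=0) weight 1/243
  … 80 more
Group by W:
  weight(W=0) = 2/9
  weight(W=1) = 1/9
  weight(W=2) = 2/9
Total weight = 2/9 + 1/9 + 2/9 = 5/9
P(W=0 | obs) = 2/9 / 5/9 = 2/5
P(W=1 | obs) = 1/9 / 5/9 = 1/5
P(W=2 | obs) = 2/9 / 5/9 = 2/5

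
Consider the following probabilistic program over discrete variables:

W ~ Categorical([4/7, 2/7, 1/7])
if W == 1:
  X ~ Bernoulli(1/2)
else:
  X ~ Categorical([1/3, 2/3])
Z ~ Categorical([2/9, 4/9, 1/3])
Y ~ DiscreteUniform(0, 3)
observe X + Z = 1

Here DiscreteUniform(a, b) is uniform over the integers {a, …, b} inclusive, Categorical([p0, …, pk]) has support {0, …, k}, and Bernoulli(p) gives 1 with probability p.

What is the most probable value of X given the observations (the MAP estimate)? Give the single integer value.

argmax_v P(X = v | obs) = 0

Enumerate traces; 24 have nonzero weight after conditioning:
  (W=0, X=0, Z=1, Y=0) weight 4/189
  (W=0, X=0, Z=1, Y=1) weight 4/189
  (W=0, X=0, Z=1, Y=2) weight 4/189
  (W=0, X=0, Z=1, Y=3) weight 4/189
  (W=0, X=1, Z=0, Y=0) weight 4/189
  (W=0, X=1, Z=0, Y=1) weight 4/189
  (W=0, X=1, Z=0, Y=2) weight 4/189
  (W=0, X=1, Z=0, Y=3) weight 4/189
  … 16 more
Group by X:
  weight(X=0) = 32/189
  weight(X=1) = 26/189
Total weight = 32/189 + 26/189 = 58/189
P(X=0 | obs) = 32/189 / 58/189 = 16/29
P(X=1 | obs) = 26/189 / 58/189 = 13/29
argmax = 0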